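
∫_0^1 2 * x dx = 1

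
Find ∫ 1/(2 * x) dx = log(3*x)/2 + C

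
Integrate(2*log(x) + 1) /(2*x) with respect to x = (log(x) + 1)*log(x)/2 + C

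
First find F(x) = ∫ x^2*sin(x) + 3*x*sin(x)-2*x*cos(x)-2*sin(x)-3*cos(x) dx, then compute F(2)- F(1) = 2*cos(1) - 8*cos(2)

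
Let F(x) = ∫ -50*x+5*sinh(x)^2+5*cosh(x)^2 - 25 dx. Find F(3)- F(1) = -250 - 5*sinh(2)/2 + 5*sinh(6)/2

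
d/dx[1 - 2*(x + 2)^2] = -4*x - 8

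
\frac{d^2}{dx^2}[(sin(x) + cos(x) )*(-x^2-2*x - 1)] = x^2*sin(x) + x^2*cos(x) + 6*x*sin(x) - 2*x*cos(x) + 3*sin(x) - 5*cos(x)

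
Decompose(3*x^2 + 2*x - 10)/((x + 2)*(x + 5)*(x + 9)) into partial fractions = 215/(28*(x + 9)) - 55/(12*(x + 5)) - 2/(21*(x + 2))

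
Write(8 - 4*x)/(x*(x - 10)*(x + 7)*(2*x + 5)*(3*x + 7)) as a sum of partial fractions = 702/(1813*(3*x + 7)) - 32/(125*(2*x + 5)) + 2/(833*(x + 7)) - 16/(78625*(x - 10)) - 4/(1225*x)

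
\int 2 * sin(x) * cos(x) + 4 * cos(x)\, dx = (sin(x) + 2)^2 + C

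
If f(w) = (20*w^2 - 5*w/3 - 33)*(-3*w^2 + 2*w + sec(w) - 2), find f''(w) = 40*w^2*tan(w)^2*sec(w) + 20*w^2*sec(w) - 720*w^2 - 10*w*tan(w)^2*sec(w)/3 + 80*w*tan(w)*sec(w) - 5*w*sec(w)/3 + 270*w - 66*tan(w)^2*sec(w) - 10*tan(w)*sec(w)/3 + 7*sec(w) + 334/3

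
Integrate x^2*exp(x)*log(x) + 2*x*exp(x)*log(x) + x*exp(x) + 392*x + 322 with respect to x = x*(x*exp(x)*log(x) + 196*x + 322) + C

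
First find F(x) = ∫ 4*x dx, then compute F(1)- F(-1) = 0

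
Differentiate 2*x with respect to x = 2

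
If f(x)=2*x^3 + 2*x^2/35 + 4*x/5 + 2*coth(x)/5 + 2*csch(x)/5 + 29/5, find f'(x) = 6*x^2 + 4*x/35 + 4/5 - 2*cosh(x)/(5*sinh(x)^2) - 2/(5*sinh(x)^2)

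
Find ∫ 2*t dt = t^2 + C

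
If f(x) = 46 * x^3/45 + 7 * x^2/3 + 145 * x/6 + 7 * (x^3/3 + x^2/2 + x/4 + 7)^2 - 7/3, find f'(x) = 14*x^5/3 + 35*x^4/3 + 35*x^3/3 + 6379*x^2/60 + 2485*x/24 + 146/3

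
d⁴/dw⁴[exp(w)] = exp(w)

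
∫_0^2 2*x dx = 4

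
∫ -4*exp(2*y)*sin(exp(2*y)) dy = 2*cos(exp(2*y)) + C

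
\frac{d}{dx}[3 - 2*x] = -2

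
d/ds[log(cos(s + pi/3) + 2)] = -sin(s + pi/3)/(cos(s + pi/3) + 2)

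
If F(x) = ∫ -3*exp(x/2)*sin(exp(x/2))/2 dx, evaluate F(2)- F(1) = 3*cos(E) - 3*cos(exp(1/2))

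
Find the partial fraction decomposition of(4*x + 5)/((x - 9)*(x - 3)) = -17/(6*(x - 3)) + 41/(6*(x - 9))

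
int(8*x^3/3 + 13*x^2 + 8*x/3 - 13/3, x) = 2*x^4/3 + 13*x^3/3 + 4*x^2/3 - 13*x/3 + C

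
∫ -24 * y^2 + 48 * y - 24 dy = -8*y^3 + 24*y^2 - 24*y + C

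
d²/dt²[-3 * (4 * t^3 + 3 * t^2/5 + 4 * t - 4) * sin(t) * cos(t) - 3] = 24*t^3*sin(2*t) + 18*t^2*sin(2*t)/5 - 72*t^2*cos(2*t) - 12*t*sin(2*t) - 36*t*cos(2*t)/5 - 129*sin(2*t)/5 - 24*cos(2*t)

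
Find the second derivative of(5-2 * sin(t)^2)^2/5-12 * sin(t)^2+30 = -64*sin(t)^4/5 + 368*sin(t)^2/5 - 32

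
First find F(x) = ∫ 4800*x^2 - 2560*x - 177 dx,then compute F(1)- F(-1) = 2846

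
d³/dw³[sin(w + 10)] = -cos(w + 10)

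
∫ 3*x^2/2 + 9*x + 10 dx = x^3/2 + 9*x^2/2 + 10*x + C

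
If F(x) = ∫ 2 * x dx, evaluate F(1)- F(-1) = 0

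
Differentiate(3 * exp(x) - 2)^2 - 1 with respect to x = 18*exp(2*x) - 12*exp(x)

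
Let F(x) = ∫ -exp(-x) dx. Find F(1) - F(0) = -1 + exp(-1)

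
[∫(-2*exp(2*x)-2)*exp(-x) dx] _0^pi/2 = -2*exp(pi/2) + 2*exp(-pi/2)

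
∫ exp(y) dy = exp(y) + C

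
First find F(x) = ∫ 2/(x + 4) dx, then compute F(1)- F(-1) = -2*log(3) + 2*log(5)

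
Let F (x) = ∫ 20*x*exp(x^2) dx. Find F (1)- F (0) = -10 + 10*E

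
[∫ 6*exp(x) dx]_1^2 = -6*E + 6*exp(2)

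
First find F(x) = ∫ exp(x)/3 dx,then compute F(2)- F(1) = -E/3 + exp(2)/3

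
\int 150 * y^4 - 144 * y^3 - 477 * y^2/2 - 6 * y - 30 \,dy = 30*y^5 - 36*y^4 - 159*y^3/2 - 3*y^2 - 30*y + C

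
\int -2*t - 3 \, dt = -t^2 - 3*t + C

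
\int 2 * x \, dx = x^2 + C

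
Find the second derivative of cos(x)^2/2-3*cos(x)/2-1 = 3*cos(x)/2 - cos(2*x)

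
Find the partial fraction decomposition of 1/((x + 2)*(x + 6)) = -1/(4*(x + 6)) + 1/(4*(x + 2))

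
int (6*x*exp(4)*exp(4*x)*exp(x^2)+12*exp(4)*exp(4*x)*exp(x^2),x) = 3*exp((x + 2)^2) + C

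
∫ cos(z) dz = sin(z) + C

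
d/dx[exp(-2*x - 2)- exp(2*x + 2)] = (-2*exp(4*x + 4) - 2)*exp(-2*x - 2)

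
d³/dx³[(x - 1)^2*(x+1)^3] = 60*x^2 + 24*x - 12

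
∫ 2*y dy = y^2 + C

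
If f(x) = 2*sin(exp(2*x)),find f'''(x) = 16*(-exp(4*x)*cos(exp(2*x)) - 3*exp(2*x)*sin(exp(2*x)) + cos(exp(2*x)))*exp(2*x)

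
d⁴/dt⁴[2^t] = 2^t*log(2)^4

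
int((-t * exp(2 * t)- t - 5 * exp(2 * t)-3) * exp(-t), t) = -2*(t + 4)*sinh(t) + C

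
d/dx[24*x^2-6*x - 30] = 48*x - 6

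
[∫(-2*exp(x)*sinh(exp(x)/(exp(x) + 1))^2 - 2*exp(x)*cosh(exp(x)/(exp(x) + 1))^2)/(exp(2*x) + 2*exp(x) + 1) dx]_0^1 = -sinh(2*E/(1 + E)) + sinh(1)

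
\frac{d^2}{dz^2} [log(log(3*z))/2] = (-log(z) - log(3) - 1)/(2*z^2*log(z)^2 + 4*z^2*log(3)*log(z) + 2*z^2*log(3)^2)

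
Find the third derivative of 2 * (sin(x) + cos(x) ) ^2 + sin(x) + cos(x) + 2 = -16*cos(2*x) - sqrt(2)*cos(x + pi/4)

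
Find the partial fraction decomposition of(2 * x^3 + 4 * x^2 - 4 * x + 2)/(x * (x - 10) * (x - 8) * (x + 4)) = 23/(336*(x + 4)) - 625/(96*(x - 8)) + 1181/(140*(x - 10)) + 1/(160*x)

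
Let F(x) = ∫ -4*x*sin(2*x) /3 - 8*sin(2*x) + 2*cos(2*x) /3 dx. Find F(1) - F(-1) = 4*cos(2)/3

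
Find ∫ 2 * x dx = x^2 + C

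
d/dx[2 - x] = -1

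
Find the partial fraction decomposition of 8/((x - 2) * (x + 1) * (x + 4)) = 4/(9*(x + 4)) - 8/(9*(x + 1)) + 4/(9*(x - 2))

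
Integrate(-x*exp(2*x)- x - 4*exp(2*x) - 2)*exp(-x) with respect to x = -2*(x + 3)*sinh(x) + C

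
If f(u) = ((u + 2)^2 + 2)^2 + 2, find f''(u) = 12*u^2 + 48*u + 56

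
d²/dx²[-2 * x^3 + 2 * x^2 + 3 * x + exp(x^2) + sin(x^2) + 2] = 4*x^2*exp(x^2) - 4*x^2*sin(x^2) - 12*x + 2*exp(x^2) + 2*cos(x^2) + 4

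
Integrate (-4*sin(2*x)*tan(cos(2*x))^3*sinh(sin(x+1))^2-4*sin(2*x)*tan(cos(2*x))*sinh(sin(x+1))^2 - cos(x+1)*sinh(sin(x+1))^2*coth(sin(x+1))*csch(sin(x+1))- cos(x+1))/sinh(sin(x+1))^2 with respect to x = tan(cos(2*x))^2 + coth(sin(x + 1)) + csch(sin(x + 1)) + C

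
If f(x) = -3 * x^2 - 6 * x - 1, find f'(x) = -6*x - 6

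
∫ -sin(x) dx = cos(x) + C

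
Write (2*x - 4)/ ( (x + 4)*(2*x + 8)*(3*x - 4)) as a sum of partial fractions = -3/(128*(3*x - 4)) + 1/(128*(x + 4)) + 3/(8*(x + 4)^2)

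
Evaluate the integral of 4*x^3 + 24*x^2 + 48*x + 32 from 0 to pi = -16 + (2 + pi)^4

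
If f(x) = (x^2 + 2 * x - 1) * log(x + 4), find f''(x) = (2*x^2*log(x + 4) + 3*x^2 + 16*x*log(x + 4) + 18*x + 32*log(x + 4) + 17)/(x^2 + 8*x + 16)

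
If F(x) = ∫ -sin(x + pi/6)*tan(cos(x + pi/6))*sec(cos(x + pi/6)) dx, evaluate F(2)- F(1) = -sec(cos(pi/6 + 1)) + sec(cos(pi/6 + 2))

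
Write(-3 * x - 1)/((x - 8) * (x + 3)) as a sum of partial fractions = -8/(11*(x + 3)) - 25/(11*(x - 8))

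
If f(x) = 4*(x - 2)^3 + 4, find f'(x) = 12*x^2 - 48*x + 48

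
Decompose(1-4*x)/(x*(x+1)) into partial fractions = -5/(x + 1) + 1/x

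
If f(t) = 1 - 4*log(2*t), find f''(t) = 4/t^2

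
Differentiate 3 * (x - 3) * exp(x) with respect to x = 3*x*exp(x) - 6*exp(x)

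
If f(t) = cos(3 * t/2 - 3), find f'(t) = -3*sin(3*t/2 - 3)/2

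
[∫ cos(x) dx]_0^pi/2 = 1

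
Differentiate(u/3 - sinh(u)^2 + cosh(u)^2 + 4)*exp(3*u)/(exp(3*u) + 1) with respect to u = (3*u + exp(3*u) + 46)*exp(3*u)/(3*exp(6*u) + 6*exp(3*u) + 3)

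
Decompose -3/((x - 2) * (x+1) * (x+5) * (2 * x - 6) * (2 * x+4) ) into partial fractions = -1/(896*(x + 5)) + 1/(80*(x + 2)) - 1/(64*(x + 1)) + 1/(112*(x - 2)) - 3/(640*(x - 3))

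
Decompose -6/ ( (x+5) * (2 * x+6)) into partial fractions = 3/(2*(x + 5)) - 3/(2*(x + 3))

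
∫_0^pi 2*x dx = pi^2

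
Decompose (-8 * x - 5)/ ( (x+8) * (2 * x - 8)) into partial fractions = -59/(24*(x + 8)) - 37/(24*(x - 4))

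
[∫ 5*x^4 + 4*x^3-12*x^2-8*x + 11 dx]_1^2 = 17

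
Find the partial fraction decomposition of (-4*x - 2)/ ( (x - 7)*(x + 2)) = -2/(3*(x + 2)) - 10/(3*(x - 7))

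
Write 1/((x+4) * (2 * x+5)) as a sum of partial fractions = 2/(3*(2*x + 5)) - 1/(3*(x + 4))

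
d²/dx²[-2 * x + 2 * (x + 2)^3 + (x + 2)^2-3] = 12*x + 26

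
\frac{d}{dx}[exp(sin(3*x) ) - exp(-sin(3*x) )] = 3*(exp(sin(3*x)) + exp(-sin(3*x)))*cos(3*x)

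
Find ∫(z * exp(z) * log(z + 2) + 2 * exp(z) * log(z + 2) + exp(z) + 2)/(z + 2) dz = (exp(z) + 2)*log(z + 2) + C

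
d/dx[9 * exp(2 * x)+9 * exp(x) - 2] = 18*exp(2*x) + 9*exp(x)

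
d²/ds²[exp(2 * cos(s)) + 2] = 2*(-cos(s) - cos(2*s) + 1)*exp(2*cos(s))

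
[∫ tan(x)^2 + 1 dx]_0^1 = tan(1)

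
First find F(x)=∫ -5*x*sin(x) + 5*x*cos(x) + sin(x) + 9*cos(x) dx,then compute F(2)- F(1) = -9*sin(1) + 14*cos(2) - 9*cos(1) + 14*sin(2)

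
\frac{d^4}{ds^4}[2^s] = 2^s*log(2)^4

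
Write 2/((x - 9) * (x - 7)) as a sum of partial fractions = -1/(x - 7) + 1/(x - 9)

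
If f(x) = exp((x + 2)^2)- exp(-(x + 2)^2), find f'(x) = (2*x*exp(2*x^2 + 8*x + 8) + 2*x + 4*exp(2*x^2 + 8*x + 8) + 4)*exp(-x^2 - 4*x - 4)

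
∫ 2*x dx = x^2 + C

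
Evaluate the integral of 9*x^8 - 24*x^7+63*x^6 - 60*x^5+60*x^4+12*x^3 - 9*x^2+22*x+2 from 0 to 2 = 712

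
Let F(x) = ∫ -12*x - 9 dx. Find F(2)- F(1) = -27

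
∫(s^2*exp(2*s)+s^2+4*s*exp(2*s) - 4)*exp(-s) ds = 2*(s^2 + 2*s - 2)*sinh(s) + C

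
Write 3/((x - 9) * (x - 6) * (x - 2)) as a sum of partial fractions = 3/(28*(x - 2)) - 1/(4*(x - 6)) + 1/(7*(x - 9))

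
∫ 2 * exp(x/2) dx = 4*exp(x/2) + C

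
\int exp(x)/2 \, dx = exp(x)/2 + C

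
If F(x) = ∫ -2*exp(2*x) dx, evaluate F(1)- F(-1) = -exp(2) + exp(-2)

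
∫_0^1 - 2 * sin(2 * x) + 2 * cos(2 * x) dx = -1 + cos(2) + sin(2)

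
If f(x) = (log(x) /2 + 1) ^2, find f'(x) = (log(x) + 2)/(2*x)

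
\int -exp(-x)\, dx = exp(-x) + C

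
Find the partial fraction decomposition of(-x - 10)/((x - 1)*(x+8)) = 2/(9*(x + 8)) - 11/(9*(x - 1))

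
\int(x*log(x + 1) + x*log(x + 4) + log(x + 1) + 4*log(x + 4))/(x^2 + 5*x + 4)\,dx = log(x + 1)*log(x + 4) + C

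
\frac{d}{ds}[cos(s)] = -sin(s)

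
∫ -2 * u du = -u^2 + C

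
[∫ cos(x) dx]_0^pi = 0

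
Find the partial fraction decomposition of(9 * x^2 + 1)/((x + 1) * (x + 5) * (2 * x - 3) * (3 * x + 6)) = 34/(273*(2*x - 3)) - 113/(234*(x + 5)) + 37/(63*(x + 2)) - 1/(6*(x + 1))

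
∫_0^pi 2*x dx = pi^2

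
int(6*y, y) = 3*y^2 + C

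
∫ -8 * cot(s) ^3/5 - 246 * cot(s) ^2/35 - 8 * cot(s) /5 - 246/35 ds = 2*(14*cot(s) + 123)*cot(s)/35 + C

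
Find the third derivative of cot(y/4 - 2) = -3*cot(y/4 - 2)^4/32 - cot(y/4 - 2)^2/8 - 1/32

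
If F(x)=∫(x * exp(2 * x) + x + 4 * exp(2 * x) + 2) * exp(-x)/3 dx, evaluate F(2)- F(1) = -4*E/3 - 5*exp(-2)/3 + 4*exp(-1)/3 + 5*exp(2)/3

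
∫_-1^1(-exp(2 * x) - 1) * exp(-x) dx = -2*E + 2*exp(-1)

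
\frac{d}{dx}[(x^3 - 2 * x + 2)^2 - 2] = 6*x^5 - 16*x^3 + 12*x^2 + 8*x - 8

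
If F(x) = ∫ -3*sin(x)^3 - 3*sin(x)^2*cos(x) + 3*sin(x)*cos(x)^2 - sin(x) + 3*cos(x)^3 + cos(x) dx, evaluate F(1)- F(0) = -2 + cos(1) + sin(1) + (cos(1) + sin(1))^3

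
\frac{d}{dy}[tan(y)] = cos(y)^(-2)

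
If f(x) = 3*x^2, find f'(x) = 6*x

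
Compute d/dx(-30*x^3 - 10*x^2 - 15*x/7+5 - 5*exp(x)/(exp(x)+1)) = (-630*x^2*exp(2*x) - 1260*x^2*exp(x) - 630*x^2 - 140*x*exp(2*x) - 280*x*exp(x) - 140*x - 15*exp(2*x) - 65*exp(x) - 15)/(7*exp(2*x) + 14*exp(x) + 7)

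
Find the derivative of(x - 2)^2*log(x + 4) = (2*x^2*log(x + 4) + x^2 + 4*x*log(x + 4) - 4*x - 16*log(x + 4) + 4)/(x + 4)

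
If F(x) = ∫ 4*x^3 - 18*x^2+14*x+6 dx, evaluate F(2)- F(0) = 8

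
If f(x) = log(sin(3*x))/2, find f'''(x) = 27*cos(3*x)/sin(3*x)^3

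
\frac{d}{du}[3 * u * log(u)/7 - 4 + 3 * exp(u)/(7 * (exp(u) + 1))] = (3*exp(2*u)*log(u) + 3*exp(2*u) + 6*exp(u)*log(u) + 9*exp(u) + 3*log(u) + 3)/(7*exp(2*u) + 14*exp(u) + 7)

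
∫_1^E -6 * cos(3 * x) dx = -2*sin(3*E) + 2*sin(3)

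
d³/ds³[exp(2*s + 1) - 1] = 8*exp(2*s + 1)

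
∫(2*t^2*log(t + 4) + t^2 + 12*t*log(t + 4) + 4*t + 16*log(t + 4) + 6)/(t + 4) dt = ((t + 2)^2 + 2)*log(t + 4) + C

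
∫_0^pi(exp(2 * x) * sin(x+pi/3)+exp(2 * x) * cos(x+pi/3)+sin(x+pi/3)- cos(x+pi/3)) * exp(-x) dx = -sqrt(3)*(-exp(-pi) + exp(pi))/2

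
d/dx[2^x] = 2^x*log(2)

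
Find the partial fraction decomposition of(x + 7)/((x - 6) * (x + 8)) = 1/(14*(x + 8)) + 13/(14*(x - 6))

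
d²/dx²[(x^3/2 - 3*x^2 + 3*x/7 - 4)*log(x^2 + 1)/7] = (21*x^5*log(x^2 + 1) + 35*x^5 - 42*x^4*log(x^2 + 1) - 126*x^4 + 42*x^3*log(x^2 + 1) + 55*x^3 - 84*x^2*log(x^2 + 1) - 154*x^2 + 21*x*log(x^2 + 1) + 18*x - 42*log(x^2 + 1) - 56)/(49*x^4 + 98*x^2 + 49)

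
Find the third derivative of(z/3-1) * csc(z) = (z*cos(z)/(3*sin(z)) - 2*z*cos(z)/sin(z)^3 - 1 - cos(z)/sin(z) + 2/sin(z)^2 + 6*cos(z)/sin(z)^3)/sin(z)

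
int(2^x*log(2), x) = 2^x + C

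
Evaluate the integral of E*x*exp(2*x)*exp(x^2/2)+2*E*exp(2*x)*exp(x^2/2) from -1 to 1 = -exp(-1/2) + exp(7/2)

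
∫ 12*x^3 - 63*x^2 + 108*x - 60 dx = 3*x^4 - 21*x^3 + 54*x^2 - 60*x + C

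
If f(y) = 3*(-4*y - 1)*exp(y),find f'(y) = -12*y*exp(y) - 15*exp(y)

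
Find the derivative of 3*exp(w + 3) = 3*exp(w + 3)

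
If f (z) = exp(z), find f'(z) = exp(z)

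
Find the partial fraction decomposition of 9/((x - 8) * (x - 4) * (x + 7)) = 3/(55*(x + 7)) - 9/(44*(x - 4)) + 3/(20*(x - 8))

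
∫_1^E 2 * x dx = -1 + exp(2)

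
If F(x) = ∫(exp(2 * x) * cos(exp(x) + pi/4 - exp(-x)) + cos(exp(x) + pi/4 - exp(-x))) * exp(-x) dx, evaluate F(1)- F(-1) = sqrt(2)*sin(E - exp(-1))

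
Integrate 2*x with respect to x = x^2 + C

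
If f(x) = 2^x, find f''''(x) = 2^x*log(2)^4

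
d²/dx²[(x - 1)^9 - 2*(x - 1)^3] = 72*x^7 - 504*x^6 + 1512*x^5 - 2520*x^4 + 2520*x^3 - 1512*x^2 + 492*x - 60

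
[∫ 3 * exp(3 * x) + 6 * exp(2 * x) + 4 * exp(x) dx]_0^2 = -9 + exp(2) + (1 + exp(2))^3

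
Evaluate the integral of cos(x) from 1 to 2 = -sin(1) + sin(2)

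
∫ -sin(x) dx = cos(x) + C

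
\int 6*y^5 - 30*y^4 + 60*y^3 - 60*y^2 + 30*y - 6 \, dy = y^6 - 6*y^5 + 15*y^4 - 20*y^3 + 15*y^2 - 6*y + C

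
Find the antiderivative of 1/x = log(-4*x) + C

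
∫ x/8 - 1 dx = x^2/16 - x + C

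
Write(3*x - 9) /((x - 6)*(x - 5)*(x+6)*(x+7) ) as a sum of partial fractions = 5/(26*(x + 7)) - 9/(44*(x + 6)) - 1/(22*(x - 5)) + 3/(52*(x - 6))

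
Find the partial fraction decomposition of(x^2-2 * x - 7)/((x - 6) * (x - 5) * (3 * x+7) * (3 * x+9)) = 7/(275*(3*x + 7)) - 1/(54*(x + 3)) - 1/(66*(x - 5)) + 17/(675*(x - 6))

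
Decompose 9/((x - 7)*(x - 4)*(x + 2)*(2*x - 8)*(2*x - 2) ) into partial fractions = 1/(432*(x + 2)) - 1/(72*(x - 1)) + 1/(144*(x - 4)) - 1/(24*(x - 4)^2) + 1/(216*(x - 7))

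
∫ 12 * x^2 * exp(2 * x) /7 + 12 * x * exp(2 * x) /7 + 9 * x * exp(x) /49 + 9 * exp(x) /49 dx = 3*x*(14*x*exp(x) + 3)*exp(x)/49 + C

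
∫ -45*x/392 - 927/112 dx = -45*x^2/784 - 927*x/112 + C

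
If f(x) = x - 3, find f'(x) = 1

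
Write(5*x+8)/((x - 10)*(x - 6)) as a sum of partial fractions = -19/(2*(x - 6)) + 29/(2*(x - 10))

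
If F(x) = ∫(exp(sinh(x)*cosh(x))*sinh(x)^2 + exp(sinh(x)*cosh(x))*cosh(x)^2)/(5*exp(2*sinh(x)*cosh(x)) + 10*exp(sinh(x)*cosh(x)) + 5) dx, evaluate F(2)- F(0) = -1/10 + exp(sinh(4)/2)/(5*(1 + exp(sinh(4)/2)))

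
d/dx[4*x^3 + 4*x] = 12*x^2 + 4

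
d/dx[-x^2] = -2*x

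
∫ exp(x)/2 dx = exp(x)/2 + C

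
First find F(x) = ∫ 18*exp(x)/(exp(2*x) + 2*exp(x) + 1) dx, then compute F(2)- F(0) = -9 + 18*exp(2)/(1 + exp(2))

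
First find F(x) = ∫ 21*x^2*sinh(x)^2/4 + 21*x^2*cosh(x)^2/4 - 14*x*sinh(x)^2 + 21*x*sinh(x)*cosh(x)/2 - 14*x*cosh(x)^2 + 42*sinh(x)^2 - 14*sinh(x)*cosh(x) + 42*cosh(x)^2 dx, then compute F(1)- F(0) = 133*sinh(2)/8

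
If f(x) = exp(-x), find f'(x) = -exp(-x)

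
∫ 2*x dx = x^2 + C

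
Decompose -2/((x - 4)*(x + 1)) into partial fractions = 2/(5*(x + 1)) - 2/(5*(x - 4))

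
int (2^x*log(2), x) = 2^x + C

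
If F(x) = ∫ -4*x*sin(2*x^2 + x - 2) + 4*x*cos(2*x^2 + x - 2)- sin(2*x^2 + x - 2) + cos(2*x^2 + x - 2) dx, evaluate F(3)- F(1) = -sin(1) - cos(1) + sin(19) + cos(19)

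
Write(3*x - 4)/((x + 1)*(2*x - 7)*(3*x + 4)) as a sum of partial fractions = -72/(29*(3*x + 4)) + 26/(261*(2*x - 7)) + 7/(9*(x + 1))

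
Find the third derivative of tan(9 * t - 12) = 4374*tan(9*t - 12)^4 + 5832*tan(9*t - 12)^2 + 1458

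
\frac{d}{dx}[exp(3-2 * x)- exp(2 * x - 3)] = (-2*exp(4*x - 6) - 2)*exp(3 - 2*x)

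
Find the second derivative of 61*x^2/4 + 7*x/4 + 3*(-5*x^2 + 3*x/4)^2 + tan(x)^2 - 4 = 900*x^2 - 135*x + 6*tan(x)^4 + 8*tan(x)^2 + 287/8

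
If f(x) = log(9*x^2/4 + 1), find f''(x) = (72 - 162*x^2)/(81*x^4 + 72*x^2 + 16)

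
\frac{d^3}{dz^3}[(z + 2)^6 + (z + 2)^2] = 120*z^3 + 720*z^2 + 1440*z + 960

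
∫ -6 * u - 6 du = -3*u^2 - 6*u + C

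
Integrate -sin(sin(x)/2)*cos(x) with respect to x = 2*cos(sin(x)/2) + C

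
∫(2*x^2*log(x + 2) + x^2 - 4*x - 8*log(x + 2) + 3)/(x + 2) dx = ((x - 2)^2 - 1)*log(x + 2) + C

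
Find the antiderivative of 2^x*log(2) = 2^x + C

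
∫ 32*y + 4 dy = 16*y^2 + 4*y + C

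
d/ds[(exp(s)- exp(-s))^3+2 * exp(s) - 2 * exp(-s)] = (3*exp(6*s) - exp(4*s) - exp(2*s) + 3)*exp(-3*s)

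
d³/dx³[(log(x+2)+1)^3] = (6*log(x + 2)^2 - 6*log(x + 2) - 6)/(x^3 + 6*x^2 + 12*x + 8)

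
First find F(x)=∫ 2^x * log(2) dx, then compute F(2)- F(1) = 2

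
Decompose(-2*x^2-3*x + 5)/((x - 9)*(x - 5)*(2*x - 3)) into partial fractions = -16/(105*(2*x - 3)) + 15/(7*(x - 5)) - 46/(15*(x - 9))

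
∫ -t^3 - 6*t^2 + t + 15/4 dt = -t^4/4 - 2*t^3 + t^2/2 + 15*t/4 + C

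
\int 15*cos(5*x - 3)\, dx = 3*sin(5*x - 3) + C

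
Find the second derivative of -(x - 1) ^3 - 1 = 6 - 6*x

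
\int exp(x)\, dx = exp(x) + C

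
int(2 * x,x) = x^2 + C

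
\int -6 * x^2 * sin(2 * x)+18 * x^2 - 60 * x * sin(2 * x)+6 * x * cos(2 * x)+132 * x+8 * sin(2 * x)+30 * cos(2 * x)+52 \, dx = (2*x + cos(2*x) + 2)*(3*x^2 + 30*x - 4) + C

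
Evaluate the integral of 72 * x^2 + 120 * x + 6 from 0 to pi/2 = 3*pi + 3*pi^3 + 15*pi^2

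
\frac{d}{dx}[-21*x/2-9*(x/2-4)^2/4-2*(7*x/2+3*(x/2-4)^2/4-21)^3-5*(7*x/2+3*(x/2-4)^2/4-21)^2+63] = -81*x^5/1024 - 135*x^4/256 + 369*x^3/64 + 429*x^2/16 - 1001*x/8 - 399/2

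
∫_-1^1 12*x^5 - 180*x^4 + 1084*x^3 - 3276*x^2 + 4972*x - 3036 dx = -8328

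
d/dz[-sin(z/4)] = -cos(z/4)/4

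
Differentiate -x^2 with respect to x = -2*x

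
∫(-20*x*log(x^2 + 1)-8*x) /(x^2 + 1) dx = (-5*log(x^2 + 1) - 4)*log(x^2 + 1) + C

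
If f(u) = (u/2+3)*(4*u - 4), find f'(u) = 4*u + 10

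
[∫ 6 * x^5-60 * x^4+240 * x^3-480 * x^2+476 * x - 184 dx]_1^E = -2*(-2 + E)^2 + (-2 + E)^6 + 1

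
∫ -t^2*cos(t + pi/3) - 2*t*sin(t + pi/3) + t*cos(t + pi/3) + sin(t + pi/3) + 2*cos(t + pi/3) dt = (-t^2 + t + 2)*sin(t + pi/3) + C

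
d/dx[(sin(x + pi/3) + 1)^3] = 3*sin(x + pi/3)^2*cos(x + pi/3) + 3*cos(x + pi/3) + 3*cos(2*x + pi/6)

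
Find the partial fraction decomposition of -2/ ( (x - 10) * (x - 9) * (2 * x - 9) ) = -8/(99*(2*x - 9)) + 2/(9*(x - 9)) - 2/(11*(x - 10))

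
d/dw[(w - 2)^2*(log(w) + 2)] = (2*w^2*log(w) + 5*w^2 - 4*w*log(w) - 12*w + 4)/w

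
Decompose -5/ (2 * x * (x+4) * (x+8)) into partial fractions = -5/(64*(x + 8)) + 5/(32*(x + 4)) - 5/(64*x)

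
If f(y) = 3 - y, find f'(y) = -1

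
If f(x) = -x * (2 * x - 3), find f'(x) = 3 - 4*x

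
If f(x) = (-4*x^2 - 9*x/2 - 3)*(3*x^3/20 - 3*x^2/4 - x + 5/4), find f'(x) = -3*x^4 + 93*x^3/10 + 831*x^2/40 + 7*x/2 - 21/8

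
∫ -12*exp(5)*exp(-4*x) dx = 3*exp(5 - 4*x) + C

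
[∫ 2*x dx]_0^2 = 4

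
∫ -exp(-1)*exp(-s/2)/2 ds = exp(-s/2 - 1) + C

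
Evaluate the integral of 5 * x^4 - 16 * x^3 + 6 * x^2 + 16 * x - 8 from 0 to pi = (-2 + pi)^2*(-2*pi + pi^3)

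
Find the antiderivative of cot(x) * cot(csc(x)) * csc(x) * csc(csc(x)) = csc(csc(x)) + C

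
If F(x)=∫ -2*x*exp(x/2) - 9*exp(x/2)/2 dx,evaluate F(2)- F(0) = 1 - 9*E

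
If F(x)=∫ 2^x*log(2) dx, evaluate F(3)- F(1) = 6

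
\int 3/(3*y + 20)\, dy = log(3*y/4 + 5) + C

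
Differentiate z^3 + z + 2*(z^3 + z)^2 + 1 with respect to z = 12*z^5 + 16*z^3 + 3*z^2 + 4*z + 1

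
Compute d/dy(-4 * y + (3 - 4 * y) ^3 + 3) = -192*y^2 + 288*y - 112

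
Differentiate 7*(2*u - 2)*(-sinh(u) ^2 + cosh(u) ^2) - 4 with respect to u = 14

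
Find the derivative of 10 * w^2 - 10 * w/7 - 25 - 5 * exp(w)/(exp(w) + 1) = (140*w*exp(2*w) + 280*w*exp(w) + 140*w - 10*exp(2*w) - 55*exp(w) - 10)/(7*exp(2*w) + 14*exp(w) + 7)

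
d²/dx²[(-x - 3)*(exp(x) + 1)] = -x*exp(x) - 5*exp(x)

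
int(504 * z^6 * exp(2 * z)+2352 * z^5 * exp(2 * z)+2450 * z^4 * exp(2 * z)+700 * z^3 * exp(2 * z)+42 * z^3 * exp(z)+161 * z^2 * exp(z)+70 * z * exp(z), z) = 7*z^2*(6*z + 5)*(z^2*(6*z + 5)*exp(z) + 1)*exp(z) + C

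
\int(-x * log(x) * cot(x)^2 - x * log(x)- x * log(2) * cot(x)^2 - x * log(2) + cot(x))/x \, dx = log(2*x)*cot(x) + C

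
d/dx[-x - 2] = -1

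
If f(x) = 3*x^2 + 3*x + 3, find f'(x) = 6*x + 3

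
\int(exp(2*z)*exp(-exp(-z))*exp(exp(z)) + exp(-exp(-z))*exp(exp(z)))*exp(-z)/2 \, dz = exp(2*sinh(z))/2 + C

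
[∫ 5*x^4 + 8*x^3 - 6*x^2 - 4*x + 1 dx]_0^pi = (-2 + (1 + pi)^2)*(-pi + pi^3)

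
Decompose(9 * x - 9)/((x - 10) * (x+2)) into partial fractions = 9/(4*(x + 2)) + 27/(4*(x - 10))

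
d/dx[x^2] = 2*x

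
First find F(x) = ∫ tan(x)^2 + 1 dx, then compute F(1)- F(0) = tan(1)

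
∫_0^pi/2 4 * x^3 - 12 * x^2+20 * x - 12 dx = -9 + ((-1 + pi/2)^2 + 2)^2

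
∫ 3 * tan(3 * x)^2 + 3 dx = tan(3*x) + C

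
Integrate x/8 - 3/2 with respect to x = x^2/16 - 3*x/2 + C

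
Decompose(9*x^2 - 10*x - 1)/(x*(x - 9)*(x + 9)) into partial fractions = 409/(81*(x + 9)) + 319/(81*(x - 9)) + 1/(81*x)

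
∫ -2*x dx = -x^2 + C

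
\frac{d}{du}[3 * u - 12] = 3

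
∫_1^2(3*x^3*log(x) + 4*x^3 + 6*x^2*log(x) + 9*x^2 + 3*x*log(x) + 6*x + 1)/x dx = 27*log(2) + 19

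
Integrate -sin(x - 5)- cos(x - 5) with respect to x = sqrt(2)*cos(x - 5 + pi/4) + C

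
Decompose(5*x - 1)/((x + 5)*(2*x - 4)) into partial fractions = 13/(7*(x + 5)) + 9/(14*(x - 2))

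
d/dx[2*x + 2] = 2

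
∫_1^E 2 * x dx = -1 + exp(2)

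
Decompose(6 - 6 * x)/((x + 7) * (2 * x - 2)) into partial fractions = -3/(x + 7)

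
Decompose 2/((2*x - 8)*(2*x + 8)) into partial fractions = -1/(16*(x + 4)) + 1/(16*(x - 4))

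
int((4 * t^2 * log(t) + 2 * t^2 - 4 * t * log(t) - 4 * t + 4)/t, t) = 2*((t - 1)^2 + 1)*log(t) + C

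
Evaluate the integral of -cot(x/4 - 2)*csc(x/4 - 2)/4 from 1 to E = -csc(2 - E/4) + csc(7/4)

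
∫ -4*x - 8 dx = -2*x^2 - 8*x + C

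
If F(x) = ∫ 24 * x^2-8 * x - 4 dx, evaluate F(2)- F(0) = 40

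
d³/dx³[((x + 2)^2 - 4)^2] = 24*x + 48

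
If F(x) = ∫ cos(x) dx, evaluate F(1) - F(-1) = 2*sin(1)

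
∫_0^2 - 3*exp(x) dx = 3 - 3*exp(2)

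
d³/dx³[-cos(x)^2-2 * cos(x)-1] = -2*(4*cos(x) + 1)*sin(x)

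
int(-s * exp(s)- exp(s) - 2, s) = -s*(exp(s) + 2) + C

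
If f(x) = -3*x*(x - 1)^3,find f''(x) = -36*x^2 + 54*x - 18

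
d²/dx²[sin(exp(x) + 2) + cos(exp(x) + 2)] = sqrt(2)*(-exp(x)*sin(exp(x) + pi/4 + 2) + cos(exp(x) + pi/4 + 2))*exp(x)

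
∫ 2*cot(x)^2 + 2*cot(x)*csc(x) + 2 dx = -2*cot(x) - 2*csc(x) + C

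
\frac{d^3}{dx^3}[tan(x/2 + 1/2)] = 3*tan(x/2 + 1/2)^4/4 + tan(x/2 + 1/2)^2 + 1/4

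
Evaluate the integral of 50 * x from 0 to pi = 25*pi^2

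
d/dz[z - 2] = 1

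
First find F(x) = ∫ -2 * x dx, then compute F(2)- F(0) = -4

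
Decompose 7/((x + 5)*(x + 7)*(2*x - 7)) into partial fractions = 4/(51*(2*x - 7)) + 1/(6*(x + 7)) - 7/(34*(x + 5))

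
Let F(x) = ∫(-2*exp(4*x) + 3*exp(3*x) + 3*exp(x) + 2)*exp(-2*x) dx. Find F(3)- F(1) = -(-exp(-3) + exp(3))^2 - 3*E - 3*exp(-3) + 3*exp(-1) + (E - exp(-1))^2 + 3*exp(3)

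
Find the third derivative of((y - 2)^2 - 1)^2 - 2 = 24*y - 48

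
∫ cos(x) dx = sin(x) + C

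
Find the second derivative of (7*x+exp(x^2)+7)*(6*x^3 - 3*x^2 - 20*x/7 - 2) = 24*x^5*exp(x^2) - 12*x^4*exp(x^2) + 508*x^3*exp(x^2)/7 - 38*x^2*exp(x^2) + 504*x^2 + 132*x*exp(x^2)/7 + 126*x - 10*exp(x^2) - 82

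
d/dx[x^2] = 2*x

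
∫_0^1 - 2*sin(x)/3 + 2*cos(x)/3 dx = -2/3 + 2*cos(1)/3 + 2*sin(1)/3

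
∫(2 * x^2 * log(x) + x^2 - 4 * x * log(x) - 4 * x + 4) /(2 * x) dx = (x - 2)^2*log(x)/2 + C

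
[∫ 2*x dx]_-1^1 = 0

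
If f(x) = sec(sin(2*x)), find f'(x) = 2*cos(2*x)*tan(sin(2*x))*sec(sin(2*x))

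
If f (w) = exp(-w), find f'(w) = -exp(-w)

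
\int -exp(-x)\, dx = exp(-x) + C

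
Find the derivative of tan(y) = cos(y)^(-2)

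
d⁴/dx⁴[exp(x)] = exp(x)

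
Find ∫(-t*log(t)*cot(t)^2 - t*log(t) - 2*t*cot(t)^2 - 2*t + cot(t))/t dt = (log(t) + 2)*cot(t) + C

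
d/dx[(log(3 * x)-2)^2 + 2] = (2*log(x) - 4 + 2*log(3))/x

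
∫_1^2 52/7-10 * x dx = -53/7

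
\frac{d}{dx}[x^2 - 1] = 2*x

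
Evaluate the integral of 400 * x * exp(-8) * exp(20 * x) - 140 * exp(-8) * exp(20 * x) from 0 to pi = 8*exp(-8) + (-8 + 20*pi)*exp(-8 + 20*pi)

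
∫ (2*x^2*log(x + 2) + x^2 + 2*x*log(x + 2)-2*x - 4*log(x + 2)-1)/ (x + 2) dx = ((x - 1)^2 - 2)*log(x + 2) + C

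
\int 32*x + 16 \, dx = 16*x^2 + 16*x + C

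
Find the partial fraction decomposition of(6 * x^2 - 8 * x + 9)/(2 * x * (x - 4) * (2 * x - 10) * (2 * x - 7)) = 109/(21*(2*x - 7)) - 73/(16*(x - 4)) + 119/(60*(x - 5)) - 9/(560*x)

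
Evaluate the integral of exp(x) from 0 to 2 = -1 + exp(2)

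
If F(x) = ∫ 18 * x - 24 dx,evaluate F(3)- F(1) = 24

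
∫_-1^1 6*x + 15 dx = 30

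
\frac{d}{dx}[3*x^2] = 6*x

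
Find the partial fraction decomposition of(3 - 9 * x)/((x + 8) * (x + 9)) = -84/(x + 9) + 75/(x + 8)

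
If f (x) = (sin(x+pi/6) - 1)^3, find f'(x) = 3*sin(x + pi/6)^2*cos(x + pi/6) - 3*sin(2*x + pi/3) + 3*cos(x + pi/6)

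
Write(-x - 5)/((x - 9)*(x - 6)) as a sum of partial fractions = 11/(3*(x - 6)) - 14/(3*(x - 9))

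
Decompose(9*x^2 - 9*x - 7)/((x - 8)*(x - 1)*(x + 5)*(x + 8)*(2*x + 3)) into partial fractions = 428/(8645*(2*x + 3)) + 641/(5616*(x + 8)) - 263/(1638*(x + 5)) + 1/(270*(x - 1)) + 71/(3952*(x - 8))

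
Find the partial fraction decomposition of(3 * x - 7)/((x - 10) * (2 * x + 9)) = 41/(29*(2*x + 9)) + 23/(29*(x - 10))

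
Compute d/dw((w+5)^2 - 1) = 2*w + 10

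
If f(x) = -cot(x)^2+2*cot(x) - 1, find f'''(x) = 24*cot(x)^5 - 12*cot(x)^4 + 40*cot(x)^3 - 16*cot(x)^2 + 16*cot(x) - 4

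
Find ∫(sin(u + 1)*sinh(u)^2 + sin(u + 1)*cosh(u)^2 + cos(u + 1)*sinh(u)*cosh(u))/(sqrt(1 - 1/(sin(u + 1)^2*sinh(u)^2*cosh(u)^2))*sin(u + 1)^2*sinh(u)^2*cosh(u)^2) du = asec(sin(u + 1)*sinh(2*u)/2) + C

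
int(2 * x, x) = x^2 + C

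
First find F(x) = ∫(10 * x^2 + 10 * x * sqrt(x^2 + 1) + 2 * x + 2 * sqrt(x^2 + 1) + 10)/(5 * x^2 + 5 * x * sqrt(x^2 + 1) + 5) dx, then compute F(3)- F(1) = -2*log(1 + sqrt(2))/5 + 2*log(3 + sqrt(10))/5 + 4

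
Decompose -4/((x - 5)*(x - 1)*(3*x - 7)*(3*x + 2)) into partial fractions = 4/(85*(3*x + 2)) + 1/(8*(3*x - 7)) - 1/(20*(x - 1)) - 1/(136*(x - 5))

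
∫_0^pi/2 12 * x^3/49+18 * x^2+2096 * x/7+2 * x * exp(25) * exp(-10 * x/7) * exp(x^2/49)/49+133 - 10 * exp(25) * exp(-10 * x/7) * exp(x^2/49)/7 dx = -exp(25) - 12 + pi^2/4 + 49*pi/2 + 3*(pi^2/28 + 2 + 7*pi/2)^2 + exp((-5 + pi/14)^2)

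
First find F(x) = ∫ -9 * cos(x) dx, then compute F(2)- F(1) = -9*sin(2) + 9*sin(1)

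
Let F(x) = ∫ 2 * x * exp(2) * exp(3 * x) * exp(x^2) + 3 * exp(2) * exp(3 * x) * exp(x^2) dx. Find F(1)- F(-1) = -1 + exp(6)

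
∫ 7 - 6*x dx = -3*x^2 + 7*x + C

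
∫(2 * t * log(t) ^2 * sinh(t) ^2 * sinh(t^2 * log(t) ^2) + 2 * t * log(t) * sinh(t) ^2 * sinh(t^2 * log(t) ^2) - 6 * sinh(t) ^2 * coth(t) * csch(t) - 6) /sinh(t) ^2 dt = cosh(t^2*log(t)^2) + 6*coth(t) + 6*csch(t) + C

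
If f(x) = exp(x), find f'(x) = exp(x)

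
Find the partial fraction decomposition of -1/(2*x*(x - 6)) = -1/(12*(x - 6)) + 1/(12*x)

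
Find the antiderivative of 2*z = z^2 + C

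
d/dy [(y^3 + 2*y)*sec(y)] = (y^3*sin(y)/cos(y) + 3*y^2 + 2*y*sin(y)/cos(y) + 2)/cos(y)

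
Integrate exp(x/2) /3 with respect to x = 2*exp(x/2)/3 + C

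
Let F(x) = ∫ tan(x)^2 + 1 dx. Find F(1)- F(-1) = 2*tan(1)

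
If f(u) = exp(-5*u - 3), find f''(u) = 25*exp(-5*u - 3)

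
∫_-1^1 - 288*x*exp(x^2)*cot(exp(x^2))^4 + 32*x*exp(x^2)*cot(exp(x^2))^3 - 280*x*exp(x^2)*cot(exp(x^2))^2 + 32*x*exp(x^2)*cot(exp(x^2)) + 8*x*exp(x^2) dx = 0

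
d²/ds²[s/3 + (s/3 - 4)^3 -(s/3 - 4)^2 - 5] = 2*s/9 - 26/9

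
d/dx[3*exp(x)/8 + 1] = 3*exp(x)/8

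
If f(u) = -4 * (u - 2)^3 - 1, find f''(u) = 48 - 24*u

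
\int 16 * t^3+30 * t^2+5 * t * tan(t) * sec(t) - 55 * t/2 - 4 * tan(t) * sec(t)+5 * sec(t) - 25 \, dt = -16*t^2 - 20*t + (5*t - 4)*sec(t) + (4*t^2 + 5*t - 2)^2/4 + C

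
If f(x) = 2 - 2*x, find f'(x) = -2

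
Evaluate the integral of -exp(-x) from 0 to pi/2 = -1 + exp(-pi/2)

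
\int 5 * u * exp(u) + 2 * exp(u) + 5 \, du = (5*u - 3)*(exp(u) + 1) + C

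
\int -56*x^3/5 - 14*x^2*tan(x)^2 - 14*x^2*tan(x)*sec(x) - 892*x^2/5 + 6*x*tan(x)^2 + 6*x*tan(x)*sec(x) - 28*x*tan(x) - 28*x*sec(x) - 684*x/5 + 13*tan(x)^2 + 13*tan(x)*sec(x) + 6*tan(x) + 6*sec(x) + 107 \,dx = (-14*x^2 + 6*x + 13)*(x^2 + 20*x + 5*tan(x) + 5*sec(x) + 35)/5 + C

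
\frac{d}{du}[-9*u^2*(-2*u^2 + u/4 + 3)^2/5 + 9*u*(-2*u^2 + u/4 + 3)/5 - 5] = -216*u^5/5 + 9*u^4 + 1719*u^3/20 - 189*u^2/10 - 63*u/2 + 27/5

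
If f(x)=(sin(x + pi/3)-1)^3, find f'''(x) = -21*sin(x + pi/3)^2*cos(x + pi/3) + 6*cos(x + pi/3)^3 - 3*cos(x + pi/3) + 12*cos(2*x + pi/6)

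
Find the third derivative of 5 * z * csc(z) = 5*(z*cos(z)/sin(z) - 6*z*cos(z)/sin(z)^3 - 3 + 6/sin(z)^2)/sin(z)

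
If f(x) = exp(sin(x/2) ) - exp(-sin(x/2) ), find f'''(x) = (-exp(2*sin(x/2))*sin(x/2)^2*cos(x/2) - 3*exp(2*sin(x/2))*sin(x)/2 - sin(x/2)^2*cos(x/2) + 3*sin(x)/2)*exp(-sin(x/2))/8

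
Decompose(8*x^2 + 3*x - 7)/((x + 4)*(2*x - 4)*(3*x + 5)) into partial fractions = -46/(77*(3*x + 5)) + 109/(84*(x + 4)) + 31/(132*(x - 2))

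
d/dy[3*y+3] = 3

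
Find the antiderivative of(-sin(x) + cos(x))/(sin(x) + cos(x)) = log(3*sin(x) + 3*cos(x)) + C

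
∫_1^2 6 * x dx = 9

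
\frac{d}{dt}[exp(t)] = exp(t)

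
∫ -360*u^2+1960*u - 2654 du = -120*u^3 + 980*u^2 - 2654*u + C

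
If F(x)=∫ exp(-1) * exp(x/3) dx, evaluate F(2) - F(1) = -3*exp(-2/3) + 3*exp(-1/3)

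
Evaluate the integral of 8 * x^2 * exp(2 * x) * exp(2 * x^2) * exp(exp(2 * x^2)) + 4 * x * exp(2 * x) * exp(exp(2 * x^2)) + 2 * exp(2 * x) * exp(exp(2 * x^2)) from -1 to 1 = 2*exp(-2 + exp(2)) + 2*exp(2 + exp(2))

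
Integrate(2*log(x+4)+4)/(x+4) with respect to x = (log(x + 4) + 2)^2 + C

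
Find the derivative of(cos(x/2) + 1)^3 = 3*sin(x/2)^3/2 - 3*sin(x/2) - 3*sin(x)/2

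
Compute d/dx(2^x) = 2^x*log(2)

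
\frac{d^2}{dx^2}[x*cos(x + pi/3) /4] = -x*cos(x + pi/3)/4 - sin(x + pi/3)/2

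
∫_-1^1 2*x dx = 0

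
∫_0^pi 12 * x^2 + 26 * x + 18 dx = -10 + (1 + (1 + pi)^2)*(5 + 4*pi)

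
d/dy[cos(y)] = -sin(y)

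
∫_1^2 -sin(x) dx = -cos(1) + cos(2)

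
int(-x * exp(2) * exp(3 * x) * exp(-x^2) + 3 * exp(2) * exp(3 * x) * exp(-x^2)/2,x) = exp(-x^2 + 3*x + 2)/2 + C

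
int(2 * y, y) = y^2 + C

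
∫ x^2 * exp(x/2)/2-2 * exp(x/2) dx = (x - 2)^2*exp(x/2) + C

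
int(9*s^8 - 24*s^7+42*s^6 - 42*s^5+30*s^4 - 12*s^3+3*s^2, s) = s^9 - 3*s^8 + 6*s^7 - 7*s^6 + 6*s^5 - 3*s^4 + s^3 + C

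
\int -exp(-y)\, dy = exp(-y) + C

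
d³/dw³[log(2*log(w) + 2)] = (2*log(w)^2 + 7*log(w) + 7)/(w^3*log(w)^3 + 3*w^3*log(w)^2 + 3*w^3*log(w) + w^3)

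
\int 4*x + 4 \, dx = 2*x^2 + 4*x + C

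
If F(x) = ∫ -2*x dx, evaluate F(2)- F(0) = -4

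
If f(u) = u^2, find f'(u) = 2*u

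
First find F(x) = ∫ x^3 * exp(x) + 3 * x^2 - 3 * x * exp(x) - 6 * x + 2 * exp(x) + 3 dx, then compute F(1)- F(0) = 2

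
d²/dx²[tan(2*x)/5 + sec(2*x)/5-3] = 8*tan(2*x)^3/5 + 8*tan(2*x)^2*sec(2*x)/5 + 8*tan(2*x)/5 + 4*sec(2*x)/5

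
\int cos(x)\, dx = sin(x) + C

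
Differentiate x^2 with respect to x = 2*x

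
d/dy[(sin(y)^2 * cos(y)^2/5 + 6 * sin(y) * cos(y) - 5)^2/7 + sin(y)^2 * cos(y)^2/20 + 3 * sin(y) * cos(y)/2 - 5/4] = (-8*sin(y)^5*cos(y) - 360*sin(y)^4 + 8*sin(y)^3*cos(y) + 360*sin(y)^2 + 3435*sin(y)*cos(y) - 2475)*sin(y + pi/4)*cos(y + pi/4)/175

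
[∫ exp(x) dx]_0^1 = -1 + E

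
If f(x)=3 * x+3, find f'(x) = 3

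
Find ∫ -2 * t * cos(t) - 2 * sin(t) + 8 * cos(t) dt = (8 - 2*t)*sin(t) + C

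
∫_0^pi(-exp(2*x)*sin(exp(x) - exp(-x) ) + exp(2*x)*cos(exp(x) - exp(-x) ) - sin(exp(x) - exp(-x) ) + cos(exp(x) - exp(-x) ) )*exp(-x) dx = -1 - sin(-exp(pi) + exp(-pi)) + cos(-exp(pi) + exp(-pi))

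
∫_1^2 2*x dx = 3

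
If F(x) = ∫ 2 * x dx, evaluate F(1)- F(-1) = 0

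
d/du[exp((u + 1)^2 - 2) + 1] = 2*u*exp(u^2 + 2*u - 1) + 2*exp(u^2 + 2*u - 1)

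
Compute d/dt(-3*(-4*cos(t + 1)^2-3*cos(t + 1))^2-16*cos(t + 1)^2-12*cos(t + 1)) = 66*sin(t + 1) + 91*sin(2*t + 2) + 54*sin(3*t + 3) + 24*sin(4*t + 4)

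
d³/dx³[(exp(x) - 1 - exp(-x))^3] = (27*exp(6*x) - 24*exp(5*x) + 24*exp(x) + 27)*exp(-3*x)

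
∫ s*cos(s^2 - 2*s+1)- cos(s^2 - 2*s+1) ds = sin((s - 1)^2)/2 + C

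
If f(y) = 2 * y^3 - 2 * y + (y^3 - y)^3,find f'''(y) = 504*y^6 - 630*y^4 + 180*y^2 + 6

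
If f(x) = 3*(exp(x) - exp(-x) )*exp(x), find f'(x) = 6*exp(2*x)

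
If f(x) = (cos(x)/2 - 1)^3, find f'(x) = 3*(sin(x)^2 + 4*cos(x) - 5)*sin(x)/8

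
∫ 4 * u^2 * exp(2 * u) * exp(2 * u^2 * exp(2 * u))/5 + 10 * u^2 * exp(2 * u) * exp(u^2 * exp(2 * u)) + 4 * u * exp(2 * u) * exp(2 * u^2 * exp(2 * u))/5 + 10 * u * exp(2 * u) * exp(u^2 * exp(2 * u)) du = (exp(u^2*exp(2*u)) + 25)*exp(u^2*exp(2*u))/5 + C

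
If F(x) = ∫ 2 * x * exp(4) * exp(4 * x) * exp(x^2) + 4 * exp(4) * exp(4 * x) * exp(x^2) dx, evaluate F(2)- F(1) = -exp(9) + exp(16)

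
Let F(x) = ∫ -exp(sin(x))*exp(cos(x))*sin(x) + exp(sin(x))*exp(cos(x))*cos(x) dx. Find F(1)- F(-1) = -exp(-sin(1) + cos(1)) + exp(cos(1) + sin(1))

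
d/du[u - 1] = 1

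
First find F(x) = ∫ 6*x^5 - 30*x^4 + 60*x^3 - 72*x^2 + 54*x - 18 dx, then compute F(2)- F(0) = -8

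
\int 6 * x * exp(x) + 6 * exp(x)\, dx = 6*x*exp(x) + C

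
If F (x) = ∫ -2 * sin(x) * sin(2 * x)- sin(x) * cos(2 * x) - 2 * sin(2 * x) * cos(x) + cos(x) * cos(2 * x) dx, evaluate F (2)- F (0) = -1 + (cos(2) + sin(2))*cos(4)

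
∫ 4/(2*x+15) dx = 2*log(2*x/3 + 5) + C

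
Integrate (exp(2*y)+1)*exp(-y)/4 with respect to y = sinh(y)/2 + C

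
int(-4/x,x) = -4*log(x) + C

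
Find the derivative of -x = -1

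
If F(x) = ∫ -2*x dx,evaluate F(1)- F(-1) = 0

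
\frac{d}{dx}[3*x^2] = 6*x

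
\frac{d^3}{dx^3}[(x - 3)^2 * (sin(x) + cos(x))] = x^2*sin(x) - x^2*cos(x) - 12*x*sin(x) + 21*sin(x) + 15*cos(x)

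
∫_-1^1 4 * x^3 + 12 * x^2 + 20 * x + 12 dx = 32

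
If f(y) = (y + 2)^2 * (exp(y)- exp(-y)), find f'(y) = (y^2*exp(2*y) + y^2 + 6*y*exp(2*y) + 2*y + 8*exp(2*y))*exp(-y)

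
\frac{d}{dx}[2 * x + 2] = 2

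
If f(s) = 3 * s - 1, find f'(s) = 3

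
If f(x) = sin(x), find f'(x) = cos(x)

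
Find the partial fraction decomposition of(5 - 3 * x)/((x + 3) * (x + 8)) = -29/(5*(x + 8)) + 14/(5*(x + 3))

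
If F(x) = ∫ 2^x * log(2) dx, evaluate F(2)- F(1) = 2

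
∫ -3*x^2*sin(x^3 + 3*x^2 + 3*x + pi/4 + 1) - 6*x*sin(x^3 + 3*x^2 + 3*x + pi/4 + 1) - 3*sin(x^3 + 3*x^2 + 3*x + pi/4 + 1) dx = cos((x + 1)^3 + pi/4) + C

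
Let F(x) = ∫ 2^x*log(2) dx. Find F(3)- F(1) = 6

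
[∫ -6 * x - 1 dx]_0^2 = -14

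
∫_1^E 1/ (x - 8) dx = -log(7) + log(8 - E)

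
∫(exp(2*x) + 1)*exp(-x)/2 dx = sinh(x) + C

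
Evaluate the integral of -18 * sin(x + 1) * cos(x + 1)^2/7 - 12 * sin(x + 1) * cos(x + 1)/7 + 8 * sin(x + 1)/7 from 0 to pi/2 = -3*sqrt(2)*cos(pi/4 + 3)/14 - 6*cos(2)/7 + sqrt(2)*sin(pi/4 + 1)/2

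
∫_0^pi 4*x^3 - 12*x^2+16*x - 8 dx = -4 + (1 + (-1 + pi)^2)^2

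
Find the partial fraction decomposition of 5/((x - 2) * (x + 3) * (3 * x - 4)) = -45/(26*(3*x - 4)) + 1/(13*(x + 3)) + 1/(2*(x - 2))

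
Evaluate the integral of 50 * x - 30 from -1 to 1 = -60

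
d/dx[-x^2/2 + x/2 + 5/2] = 1/2 - x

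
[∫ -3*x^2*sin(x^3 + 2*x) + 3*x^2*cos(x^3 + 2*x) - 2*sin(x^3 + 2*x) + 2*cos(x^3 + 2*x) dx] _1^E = -sin(3) + sin(2*E + exp(3)) + cos(2*E + exp(3)) - cos(3)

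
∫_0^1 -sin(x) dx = -1 + cos(1)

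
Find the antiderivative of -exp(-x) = exp(-x) + C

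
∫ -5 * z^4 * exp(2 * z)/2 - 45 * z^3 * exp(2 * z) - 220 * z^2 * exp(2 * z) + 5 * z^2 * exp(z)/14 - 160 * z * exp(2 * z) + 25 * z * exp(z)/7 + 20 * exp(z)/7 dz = 5*z*(z + 8)*(-7*z*(z + 8)*exp(z) + 2)*exp(z)/28 + C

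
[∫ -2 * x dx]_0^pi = -pi^2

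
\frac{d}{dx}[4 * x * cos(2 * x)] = -8*x*sin(2*x) + 4*cos(2*x)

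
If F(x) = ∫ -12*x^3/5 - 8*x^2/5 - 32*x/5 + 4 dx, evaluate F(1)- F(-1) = 104/15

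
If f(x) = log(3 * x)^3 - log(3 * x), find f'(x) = (3*log(x)^2 + 6*log(3)*log(x) - 1 + 3*log(3)^2)/x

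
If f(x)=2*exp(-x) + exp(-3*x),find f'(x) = (-2*exp(2*x) - 3)*exp(-3*x)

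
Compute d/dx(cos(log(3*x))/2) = -sin(log(x) + log(3))/(2*x)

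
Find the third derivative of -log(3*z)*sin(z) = (z^3*log(z)*cos(z) + z^3*log(3)*cos(z) + 3*z^2*sin(z) + 3*z*cos(z) - 2*sin(z))/z^3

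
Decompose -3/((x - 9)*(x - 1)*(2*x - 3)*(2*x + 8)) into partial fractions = 4/(55*(2*x - 3)) + 3/(1430*(x + 4)) - 3/(80*(x - 1)) - 1/(1040*(x - 9))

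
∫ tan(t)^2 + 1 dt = tan(t) + C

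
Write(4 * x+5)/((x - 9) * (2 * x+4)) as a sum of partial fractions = 3/(22*(x + 2)) + 41/(22*(x - 9))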